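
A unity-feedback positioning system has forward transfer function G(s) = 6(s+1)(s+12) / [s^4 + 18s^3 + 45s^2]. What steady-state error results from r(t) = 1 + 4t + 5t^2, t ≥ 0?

6.25

Lowest-order denominator term is 45s^2, so the open loop has 2 poles at the origin → type 2 system. Treating each term separately:
  • 1: tracked with zero error.
  • 4t: tracked with zero error.
  • 5t^2: e_ss = 10/K_a with K_a=1.6 → 6.25.
Total e_ss = 6.25.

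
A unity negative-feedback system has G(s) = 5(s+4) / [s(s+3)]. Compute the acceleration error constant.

One free integrator in G(s): this is a type 1 system.
K_a = lim_{s→0} s^2·G(s) = 0 (the extra factor of s kills the finite limit).

0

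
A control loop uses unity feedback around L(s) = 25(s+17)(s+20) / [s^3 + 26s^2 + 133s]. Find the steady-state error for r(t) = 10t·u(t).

Lowest-order denominator term is 133s, so the open loop has 1 pole at the origin → type 1 system.
K_v = lim_{s→0} s·L(s) = 25·17·20 / 133 = 8500/133.
e_ss = 10/K_v = 10/(8500/133) = 133/850.

133/850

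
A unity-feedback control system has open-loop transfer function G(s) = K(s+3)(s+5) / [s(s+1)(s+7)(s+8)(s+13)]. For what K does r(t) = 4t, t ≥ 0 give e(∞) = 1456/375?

50

G(s) has one factor of s in the denominator, so the system is type 1.
K_v = lim_{s→0} s·G(s) = K·3·5 / (1·7·8·13) = (15/728)·K.
e_ss = 4/K_v = 1456/375 ⇒ K_v = 375/364 ⇒ K = (375/364)/(15/728) = 50.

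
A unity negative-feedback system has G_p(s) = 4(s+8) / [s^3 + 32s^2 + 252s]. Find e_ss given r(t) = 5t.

39.375

Lowest-order denominator term is 252s, so the open loop has 1 pole at the origin → type 1 system.
K_v = lim_{s→0} s·G_p(s) = 4·8 / 252 = 8/63.
e_ss = 5/K_v = 5/(8/63) = 39.375.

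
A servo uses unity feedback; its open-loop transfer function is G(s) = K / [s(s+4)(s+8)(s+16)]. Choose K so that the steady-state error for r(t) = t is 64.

8

One free integrator in G(s): this is a type 1 system.
K_v = lim_{s→0} s·G(s) = K / (4·8·16) = (1/512)·K.
e_ss = 1/K_v = 64 ⇒ K_v = 1/64 ⇒ K = (1/64)/(1/512) = 8.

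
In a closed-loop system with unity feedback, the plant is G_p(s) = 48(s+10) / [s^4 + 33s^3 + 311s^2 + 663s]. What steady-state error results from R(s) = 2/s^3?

infinity

Lowest-order denominator term is 663s, so the open loop has 1 pole at the origin → type 1 system.
For a type-1 system K_a = 0, so e_ss to a parabolic input is unbounded.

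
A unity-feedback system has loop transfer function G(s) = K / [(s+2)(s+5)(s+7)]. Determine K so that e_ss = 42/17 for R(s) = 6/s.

System type = 0 (no poles at s=0).
K_p = lim_{s→0} G(s) = K / (2·5·7) = (1/70)·K.
e_ss = 6/(1 + K_p) = 42/17 ⇒ 1 + (1/70)·K = 17/7 ⇒ K = 100.

100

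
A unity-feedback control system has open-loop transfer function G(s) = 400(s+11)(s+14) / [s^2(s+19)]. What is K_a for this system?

61600/19

The open loop has two poles at the origin → type 2 system.
K_a = lim_{s→0} s^2·G(s) = 400·11·14 / (19) = 61600/19.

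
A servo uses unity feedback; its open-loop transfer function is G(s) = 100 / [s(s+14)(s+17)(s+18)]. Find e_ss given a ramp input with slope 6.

System type = 1 (one pole at s=0).
K_v = lim_{s→0} s·G(s) = 100 / (14·17·18) = 25/1071.
e_ss = 6/K_v = 6/(25/1071) = 257.04.

257.04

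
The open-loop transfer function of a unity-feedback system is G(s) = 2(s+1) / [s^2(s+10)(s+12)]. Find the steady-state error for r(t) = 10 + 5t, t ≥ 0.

0

System type = 2 (two poles at s=0). By superposition:
  • 10: tracked with zero error.
  • 5t: tracked with zero error.
Total e_ss = 0.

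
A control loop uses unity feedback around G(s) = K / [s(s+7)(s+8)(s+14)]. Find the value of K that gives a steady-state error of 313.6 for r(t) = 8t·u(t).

G(s) has one factor of s in the denominator, so the system is type 1.
K_v = lim_{s→0} s·G(s) = K / (7·8·14) = (1/784)·K.
e_ss = 8/K_v = 313.6 ⇒ K_v = 5/196 ⇒ K = (5/196)/(1/784) = 20.

20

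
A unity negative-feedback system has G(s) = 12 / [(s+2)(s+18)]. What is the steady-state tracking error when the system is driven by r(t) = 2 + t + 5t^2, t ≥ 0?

infinity

G(s) has no factors of s in the denominator, so the system is type 0. Treating each term separately:
  • 2: e_ss = 2/(1+K_p) with K_p=1/3 → 1.5.
  • t: a type-0 system cannot track it, e_ss → ∞.
  • 5t^2: a type-0 system cannot track it, e_ss → ∞.
The unbounded component dominates.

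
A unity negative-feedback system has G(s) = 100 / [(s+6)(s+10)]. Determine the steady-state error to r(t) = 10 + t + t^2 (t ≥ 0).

infinity

System type = 0 (no poles at s=0). Treating each term separately:
  • 10: e_ss = 10/(1+K_p) with K_p=5/3 → 3.75.
  • t: a type-0 system cannot track it, e_ss → ∞.
  • t^2: a type-0 system cannot track it, e_ss → ∞.
The unbounded component dominates.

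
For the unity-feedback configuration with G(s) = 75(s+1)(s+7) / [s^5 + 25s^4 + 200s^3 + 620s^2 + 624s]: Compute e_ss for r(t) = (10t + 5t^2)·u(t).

infinity

Lowest-order denominator term is 624s, so the open loop has 1 pole at the origin → type 1 system. Taking each input component in turn:
  • 10t: e_ss = 10/K_v with K_v=175/208 → 416/35.
  • 5t^2: a type-1 system cannot track it, e_ss → ∞.
The unbounded component dominates.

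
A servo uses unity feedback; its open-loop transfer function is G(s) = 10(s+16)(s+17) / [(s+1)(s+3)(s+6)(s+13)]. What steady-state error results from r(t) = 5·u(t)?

System type = 0 (no poles at s=0).
K_p = lim_{s→0} G(s) = 10·16·17 / (1·3·6·13) = 1360/117.
e_ss = 5/(1 + K_p) = 5/(1477/117) = 585/1477.

585/1477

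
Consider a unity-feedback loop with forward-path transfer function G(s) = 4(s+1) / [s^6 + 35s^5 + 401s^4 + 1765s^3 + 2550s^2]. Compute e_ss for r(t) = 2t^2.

2550

Factoring s^2 from the denominator leaves a polynomial with constant term 2550, so the system is type 2.
K_a = lim_{s→0} s^2·G(s) = 4·1 / 2550 = 2/1275.
r(t) = 2t^2 gives R(s) = 4/s^3.
e_ss = 4/K_a = 4/(2/1275) = 2550.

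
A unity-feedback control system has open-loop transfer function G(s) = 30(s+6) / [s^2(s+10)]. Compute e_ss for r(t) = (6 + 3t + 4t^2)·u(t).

4/9

Two free integrators in G(s): this is a type 2 system. By superposition:
  • 6: tracked with zero error.
  • 3t: tracked with zero error.
  • 4t^2: e_ss = 8/K_a with K_a=18 → 4/9.
Total e_ss = 4/9.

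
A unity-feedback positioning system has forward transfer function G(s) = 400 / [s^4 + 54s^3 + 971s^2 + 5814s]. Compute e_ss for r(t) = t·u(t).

The denominator has no term below 5814s — 1 pole at s=0, type 1.
K_v = lim_{s→0} s·G(s) = 400 / 5814 = 200/2907.
e_ss = 1/K_v = 1/(200/2907) = 14.535.

14.535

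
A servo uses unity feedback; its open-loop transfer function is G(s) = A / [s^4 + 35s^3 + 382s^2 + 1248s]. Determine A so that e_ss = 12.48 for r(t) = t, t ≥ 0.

Factoring s from the denominator leaves a polynomial with constant term 1248, so the system is type 1.
K_v = lim_{s→0} s·G(s) = A / 1248 = (1/1248)·A.
e_ss = 1/K_v = 12.48 ⇒ K_v = 25/312 ⇒ A = (25/312)/(1/1248) = 100.

100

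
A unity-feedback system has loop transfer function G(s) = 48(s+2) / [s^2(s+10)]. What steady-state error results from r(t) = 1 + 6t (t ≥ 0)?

Two free integrators in G(s): this is a type 2 system. Treating each term separately:
  • 1: tracked with zero error.
  • 6t: tracked with zero error.
Total e_ss = 0.

0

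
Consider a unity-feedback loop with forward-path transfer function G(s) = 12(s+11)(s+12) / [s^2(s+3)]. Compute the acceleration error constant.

Two free integrators in G(s): this is a type 2 system.
K_a = lim_{s→0} s^2·G(s) = 12·11·12 / (3) = 528.

528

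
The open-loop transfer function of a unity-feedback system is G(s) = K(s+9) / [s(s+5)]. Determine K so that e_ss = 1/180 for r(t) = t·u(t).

The open loop has one pole at the origin → type 1 system.
K_v = lim_{s→0} s·G(s) = K·9 / (5) = 1.8·K.
e_ss = 1/K_v = 1/180 ⇒ K_v = 180 ⇒ K = 180/1.8 = 100.

100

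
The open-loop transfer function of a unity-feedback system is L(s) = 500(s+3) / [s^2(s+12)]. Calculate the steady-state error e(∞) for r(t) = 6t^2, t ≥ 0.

System type = 2 (two poles at s=0).
K_a = lim_{s→0} s^2·L(s) = 500·3 / (12) = 125.
r(t) = 6t^2 gives R(s) = 12/s^3.
e_ss = 12/K_a = 12/125 = 0.096.

0.096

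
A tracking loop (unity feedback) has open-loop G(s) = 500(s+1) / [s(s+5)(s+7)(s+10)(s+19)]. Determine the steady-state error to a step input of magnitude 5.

The open loop has one pole at the origin → type 1 system.
A type-1 system has K_p = ∞, so it tracks a step input with zero steady-state error.

0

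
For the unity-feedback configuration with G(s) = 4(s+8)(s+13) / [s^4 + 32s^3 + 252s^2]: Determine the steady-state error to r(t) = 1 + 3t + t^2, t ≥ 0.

63/52

The denominator has no term below 252s^2 — 2 poles at s=0, type 2. Taking each input component in turn:
  • 1: tracked with zero error.
  • 3t: tracked with zero error.
  • t^2: e_ss = 2/K_a with K_a=104/63 → 63/52.
Total e_ss = 63/52.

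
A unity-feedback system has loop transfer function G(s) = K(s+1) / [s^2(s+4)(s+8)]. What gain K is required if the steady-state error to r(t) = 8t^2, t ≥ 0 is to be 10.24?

The open loop has two poles at the origin → type 2 system.
K_a = lim_{s→0} s^2·G(s) = K·1 / (4·8) = (1/32)·K.
e_ss = 16/K_a = 10.24 ⇒ K_a = 1.5625 ⇒ K = 1.5625/(1/32) = 50.

50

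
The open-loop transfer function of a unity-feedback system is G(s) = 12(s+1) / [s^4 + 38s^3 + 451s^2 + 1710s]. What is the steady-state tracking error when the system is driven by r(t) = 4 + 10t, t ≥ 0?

Factoring s from the denominator leaves a polynomial with constant term 1710, so the system is type 1. Taking each input component in turn:
  • 4: tracked with zero error.
  • 10t: e_ss = 10/K_v with K_v=2/285 → 1425.
Total e_ss = 1425.

1425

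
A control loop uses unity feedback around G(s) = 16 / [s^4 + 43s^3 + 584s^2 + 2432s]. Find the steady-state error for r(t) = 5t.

760

Lowest-order denominator term is 2432s, so the open loop has 1 pole at the origin → type 1 system.
K_v = lim_{s→0} s·G(s) = 16 / 2432 = 1/152.
e_ss = 5/K_v = 5/(1/152) = 760.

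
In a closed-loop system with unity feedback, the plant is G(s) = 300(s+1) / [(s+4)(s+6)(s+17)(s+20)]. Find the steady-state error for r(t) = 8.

1088/141

System type = 0 (no poles at s=0).
K_p = lim_{s→0} G(s) = 300·1 / (4·6·17·20) = 5/136.
e_ss = 8/(1 + K_p) = 8/(141/136) = 1088/141.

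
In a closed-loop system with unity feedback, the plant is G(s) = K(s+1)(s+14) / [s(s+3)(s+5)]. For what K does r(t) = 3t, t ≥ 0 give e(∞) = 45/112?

8

G(s) has one factor of s in the denominator, so the system is type 1.
K_v = lim_{s→0} s·G(s) = K·1·14 / (3·5) = (14/15)·K.
e_ss = 3/K_v = 45/112 ⇒ K_v = 112/15 ⇒ K = (112/15)/(14/15) = 8.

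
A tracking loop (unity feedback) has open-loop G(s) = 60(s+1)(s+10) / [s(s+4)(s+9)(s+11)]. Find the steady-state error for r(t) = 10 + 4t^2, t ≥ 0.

One free integrator in G(s): this is a type 1 system. Taking each input component in turn:
  • 10: tracked with zero error.
  • 4t^2: a type-1 system cannot track it, e_ss → ∞.
The unbounded component dominates.

infinity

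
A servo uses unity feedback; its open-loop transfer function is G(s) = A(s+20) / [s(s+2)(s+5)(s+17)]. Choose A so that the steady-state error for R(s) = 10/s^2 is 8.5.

The open loop has one pole at the origin → type 1 system.
K_v = lim_{s→0} s·G(s) = A·20 / (2·5·17) = (2/17)·A.
e_ss = 10/K_v = 8.5 ⇒ K_v = 20/17 ⇒ A = (20/17)/(2/17) = 10.

10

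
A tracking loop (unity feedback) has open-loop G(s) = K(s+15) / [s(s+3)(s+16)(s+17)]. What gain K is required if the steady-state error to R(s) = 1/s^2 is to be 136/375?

G(s) has one factor of s in the denominator, so the system is type 1.
K_v = lim_{s→0} s·G(s) = K·15 / (3·16·17) = (5/272)·K.
e_ss = 1/K_v = 136/375 ⇒ K_v = 375/136 ⇒ K = (375/136)/(5/272) = 150.

150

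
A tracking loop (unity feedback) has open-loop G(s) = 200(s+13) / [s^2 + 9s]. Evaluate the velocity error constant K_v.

2600/9

Factoring s from the denominator leaves a polynomial with constant term 9, so the system is type 1.
K_v = lim_{s→0} s·G(s) = 200·13 / 9 = 2600/9.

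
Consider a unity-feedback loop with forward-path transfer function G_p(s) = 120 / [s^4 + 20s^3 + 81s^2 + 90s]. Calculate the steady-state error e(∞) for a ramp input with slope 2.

1.5

Factoring s from the denominator leaves a polynomial with constant term 90, so the system is type 1.
K_v = lim_{s→0} s·G_p(s) = 120 / 90 = 4/3.
e_ss = 2/K_v = 2/(4/3) = 1.5.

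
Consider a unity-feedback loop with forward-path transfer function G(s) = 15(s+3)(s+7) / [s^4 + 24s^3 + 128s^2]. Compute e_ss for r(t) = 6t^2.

512/105

Factoring s^2 from the denominator leaves a polynomial with constant term 128, so the system is type 2.
K_a = lim_{s→0} s^2·G(s) = 15·3·7 / 128 = 315/128.
r(t) = 6t^2 gives R(s) = 12/s^3.
e_ss = 12/K_a = 12/(315/128) = 512/105.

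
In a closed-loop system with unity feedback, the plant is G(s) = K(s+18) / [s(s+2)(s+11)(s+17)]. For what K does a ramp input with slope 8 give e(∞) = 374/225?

100

The open loop has one pole at the origin → type 1 system.
K_v = lim_{s→0} s·G(s) = K·18 / (2·11·17) = (9/187)·K.
e_ss = 8/K_v = 374/225 ⇒ K_v = 900/187 ⇒ K = (900/187)/(9/187) = 100.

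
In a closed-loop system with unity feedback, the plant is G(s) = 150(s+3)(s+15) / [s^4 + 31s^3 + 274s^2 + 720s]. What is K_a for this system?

Factoring s from the denominator leaves a polynomial with constant term 720, so the system is type 1.
K_a = lim_{s→0} s^2·G(s) = 0 (the extra factor of s kills the finite limit).

0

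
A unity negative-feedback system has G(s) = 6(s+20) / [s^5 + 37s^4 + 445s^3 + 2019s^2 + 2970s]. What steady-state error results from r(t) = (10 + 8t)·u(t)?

198

Lowest-order denominator term is 2970s, so the open loop has 1 pole at the origin → type 1 system. Treating each term separately:
  • 10: tracked with zero error.
  • 8t: e_ss = 8/K_v with K_v=4/99 → 198.
Total e_ss = 198.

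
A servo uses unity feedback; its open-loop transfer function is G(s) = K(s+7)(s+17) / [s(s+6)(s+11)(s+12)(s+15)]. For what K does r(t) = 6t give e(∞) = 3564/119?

The open loop has one pole at the origin → type 1 system.
K_v = lim_{s→0} s·G(s) = K·7·17 / (6·11·12·15) = (119/11880)·K.
e_ss = 6/K_v = 3564/119 ⇒ K_v = 119/594 ⇒ K = (119/594)/(119/11880) = 20.

20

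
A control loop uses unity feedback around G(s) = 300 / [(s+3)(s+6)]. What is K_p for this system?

The open loop has no poles at the origin → type 0 system.
K_p = lim_{s→0} G(s) = 300 / (3·6) = 50/3.

50/3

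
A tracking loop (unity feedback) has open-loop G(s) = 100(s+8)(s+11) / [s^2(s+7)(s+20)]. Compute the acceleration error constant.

The open loop has two poles at the origin → type 2 system.
K_a = lim_{s→0} s^2·G(s) = 100·8·11 / (7·20) = 440/7.

440/7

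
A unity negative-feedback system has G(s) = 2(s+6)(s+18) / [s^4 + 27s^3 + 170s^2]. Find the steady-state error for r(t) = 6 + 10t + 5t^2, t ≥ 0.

Factoring s^2 from the denominator leaves a polynomial with constant term 170, so the system is type 2. Treating each term separately:
  • 6: tracked with zero error.
  • 10t: tracked with zero error.
  • 5t^2: e_ss = 10/K_a with K_a=108/85 → 425/54.
Total e_ss = 425/54.

425/54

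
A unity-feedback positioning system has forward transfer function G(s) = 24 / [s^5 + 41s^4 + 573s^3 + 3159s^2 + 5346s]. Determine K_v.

4/891

Lowest-order denominator term is 5346s, so the open loop has 1 pole at the origin → type 1 system.
K_v = lim_{s→0} s·G(s) = 24 / 5346 = 4/891.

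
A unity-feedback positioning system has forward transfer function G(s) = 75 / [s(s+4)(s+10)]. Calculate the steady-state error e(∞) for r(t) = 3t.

One free integrator in G(s): this is a type 1 system.
K_v = lim_{s→0} s·G(s) = 75 / (4·10) = 1.875.
e_ss = 3/K_v = 3/1.875 = 1.6.

1.6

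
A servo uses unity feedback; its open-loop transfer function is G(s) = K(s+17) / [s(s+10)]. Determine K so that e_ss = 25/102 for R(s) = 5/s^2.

12

System type = 1 (one pole at s=0).
K_v = lim_{s→0} s·G(s) = K·17 / (10) = 1.7·K.
e_ss = 5/K_v = 25/102 ⇒ K_v = 20.4 ⇒ K = 20.4/1.7 = 12.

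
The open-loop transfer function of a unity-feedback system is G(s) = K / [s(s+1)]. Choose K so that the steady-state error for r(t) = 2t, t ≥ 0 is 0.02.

G(s) has one factor of s in the denominator, so the system is type 1.
K_v = lim_{s→0} s·G(s) = K / (1) = 1·K.
e_ss = 2/K_v = 0.02 ⇒ K_v = 100 ⇒ K = 100/1 = 100.

100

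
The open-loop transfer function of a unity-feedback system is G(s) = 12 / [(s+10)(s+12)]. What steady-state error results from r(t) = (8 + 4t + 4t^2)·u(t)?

G(s) has no factors of s in the denominator, so the system is type 0. Treating each term separately:
  • 8: e_ss = 8/(1+K_p) with K_p=0.1 → 80/11.
  • 4t: a type-0 system cannot track it, e_ss → ∞.
  • 4t^2: a type-0 system cannot track it, e_ss → ∞.
The unbounded component dominates.

infinity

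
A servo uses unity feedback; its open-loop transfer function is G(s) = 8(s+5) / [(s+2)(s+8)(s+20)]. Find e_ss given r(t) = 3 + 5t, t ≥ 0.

infinity

No free integrators in G(s): this is a type 0 system. Treating each term separately:
  • 3: e_ss = 3/(1+K_p) with K_p=0.125 → 8/3.
  • 5t: a type-0 system cannot track it, e_ss → ∞.
The unbounded component dominates.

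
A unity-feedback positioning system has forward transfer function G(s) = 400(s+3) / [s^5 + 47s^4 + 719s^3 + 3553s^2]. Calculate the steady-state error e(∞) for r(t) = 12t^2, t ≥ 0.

Lowest-order denominator term is 3553s^2, so the open loop has 2 poles at the origin → type 2 system.
K_a = lim_{s→0} s^2·G(s) = 400·3 / 3553 = 1200/3553.
r(t) = 12t^2 gives R(s) = 24/s^3.
e_ss = 24/K_a = 24/(1200/3553) = 71.06.

71.06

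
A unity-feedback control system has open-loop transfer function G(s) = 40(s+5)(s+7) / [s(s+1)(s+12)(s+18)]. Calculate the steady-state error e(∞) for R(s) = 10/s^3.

One free integrator in G(s): this is a type 1 system.
K_a = lim_{s→0} s^2·G(s) = 0; the steady-state error to this parabolic input grows without bound.

infinity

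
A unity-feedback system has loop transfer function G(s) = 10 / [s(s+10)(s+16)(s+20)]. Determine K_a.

0

G(s) has one factor of s in the denominator, so the system is type 1.
K_a = lim_{s→0} s^2·G(s) = 0 (the extra factor of s kills the finite limit).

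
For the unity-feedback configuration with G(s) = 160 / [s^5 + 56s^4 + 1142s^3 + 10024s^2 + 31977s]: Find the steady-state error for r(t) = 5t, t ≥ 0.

Factoring s from the denominator leaves a polynomial with constant term 31977, so the system is type 1.
K_v = lim_{s→0} s·G(s) = 160 / 31977 = 160/31977.
e_ss = 5/K_v = 5/(160/31977) = 31977/32.

31977/32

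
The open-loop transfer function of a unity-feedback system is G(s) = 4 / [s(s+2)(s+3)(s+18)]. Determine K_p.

infinity

K_p = lim_{s→0} G(s); with 1 pole at the origin the limit diverges, so K_p = ∞.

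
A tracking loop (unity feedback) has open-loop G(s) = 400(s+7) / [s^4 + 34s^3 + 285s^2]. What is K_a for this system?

560/57

Lowest-order denominator term is 285s^2, so the open loop has 2 poles at the origin → type 2 system.
K_a = lim_{s→0} s^2·G(s) = 400·7 / 285 = 560/57.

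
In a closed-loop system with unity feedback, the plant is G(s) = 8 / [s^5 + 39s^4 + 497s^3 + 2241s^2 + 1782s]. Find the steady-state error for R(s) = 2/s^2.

445.5

The denominator has no term below 1782s — 1 pole at s=0, type 1.
K_v = lim_{s→0} s·G(s) = 8 / 1782 = 4/891.
e_ss = 2/K_v = 2/(4/891) = 445.5.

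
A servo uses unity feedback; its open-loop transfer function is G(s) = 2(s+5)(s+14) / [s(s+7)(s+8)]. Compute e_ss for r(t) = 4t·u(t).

G(s) has one factor of s in the denominator, so the system is type 1.
K_v = lim_{s→0} s·G(s) = 2·5·14 / (7·8) = 2.5.
e_ss = 4/K_v = 4/2.5 = 1.6.

1.6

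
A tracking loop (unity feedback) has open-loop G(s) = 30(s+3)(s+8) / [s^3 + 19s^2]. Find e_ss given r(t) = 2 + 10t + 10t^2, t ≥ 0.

19/36

Factoring s^2 from the denominator leaves a polynomial with constant term 19, so the system is type 2. By superposition:
  • 2: tracked with zero error.
  • 10t: tracked with zero error.
  • 10t^2: e_ss = 20/K_a with K_a=720/19 → 19/36.
Total e_ss = 19/36.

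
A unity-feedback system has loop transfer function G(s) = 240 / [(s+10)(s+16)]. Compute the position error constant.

System type = 0 (no poles at s=0).
K_p = lim_{s→0} G(s) = 240 / (10·16) = 1.5.

1.5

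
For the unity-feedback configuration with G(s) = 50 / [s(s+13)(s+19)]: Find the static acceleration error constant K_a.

The open loop has one pole at the origin → type 1 system.
K_a = lim_{s→0} s^2·G(s) = 0 (the extra factor of s kills the finite limit).

0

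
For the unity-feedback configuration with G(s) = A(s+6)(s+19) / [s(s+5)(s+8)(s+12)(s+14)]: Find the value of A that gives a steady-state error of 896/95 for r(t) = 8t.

50

System type = 1 (one pole at s=0).
K_v = lim_{s→0} s·G(s) = A·6·19 / (5·8·12·14) = (19/1120)·A.
e_ss = 8/K_v = 896/95 ⇒ K_v = 95/112 ⇒ A = (95/112)/(19/1120) = 50.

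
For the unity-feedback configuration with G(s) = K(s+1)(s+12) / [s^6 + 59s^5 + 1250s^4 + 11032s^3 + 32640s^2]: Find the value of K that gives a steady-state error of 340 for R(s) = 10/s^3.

80

The denominator has no term below 32640s^2 — 2 poles at s=0, type 2.
K_a = lim_{s→0} s^2·G(s) = K·1·12 / 32640 = (1/2720)·K.
e_ss = 10/K_a = 340 ⇒ K_a = 1/34 ⇒ K = (1/34)/(1/2720) = 80.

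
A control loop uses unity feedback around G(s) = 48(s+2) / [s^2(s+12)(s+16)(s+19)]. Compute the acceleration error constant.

1/38

System type = 2 (two poles at s=0).
K_a = lim_{s→0} s^2·G(s) = 48·2 / (12·16·19) = 1/38.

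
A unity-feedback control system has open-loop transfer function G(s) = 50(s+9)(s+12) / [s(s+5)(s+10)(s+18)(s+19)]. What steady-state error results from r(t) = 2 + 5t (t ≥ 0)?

95/6

System type = 1 (one pole at s=0). Taking each input component in turn:
  • 2: tracked with zero error.
  • 5t: e_ss = 5/K_v with K_v=6/19 → 95/6.
Total e_ss = 95/6.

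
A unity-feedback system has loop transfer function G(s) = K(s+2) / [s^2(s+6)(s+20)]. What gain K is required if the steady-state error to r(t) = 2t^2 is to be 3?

80

The open loop has two poles at the origin → type 2 system.
K_a = lim_{s→0} s^2·G(s) = K·2 / (6·20) = (1/60)·K.
e_ss = 4/K_a = 3 ⇒ K_a = 4/3 ⇒ K = (4/3)/(1/60) = 80.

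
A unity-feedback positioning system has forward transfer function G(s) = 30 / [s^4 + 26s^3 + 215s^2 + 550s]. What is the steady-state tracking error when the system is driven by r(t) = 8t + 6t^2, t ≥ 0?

infinity

Factoring s from the denominator leaves a polynomial with constant term 550, so the system is type 1. Treating each term separately:
  • 8t: e_ss = 8/K_v with K_v=3/55 → 440/3.
  • 6t^2: a type-1 system cannot track it, e_ss → ∞.
The unbounded component dominates.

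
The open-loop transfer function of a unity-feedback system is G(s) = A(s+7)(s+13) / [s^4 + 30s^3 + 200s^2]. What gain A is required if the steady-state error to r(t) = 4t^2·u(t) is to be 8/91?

Factoring s^2 from the denominator leaves a polynomial with constant term 200, so the system is type 2.
K_a = lim_{s→0} s^2·G(s) = A·7·13 / 200 = 0.455·A.
e_ss = 8/K_a = 8/91 ⇒ K_a = 91 ⇒ A = 91/0.455 = 200.

200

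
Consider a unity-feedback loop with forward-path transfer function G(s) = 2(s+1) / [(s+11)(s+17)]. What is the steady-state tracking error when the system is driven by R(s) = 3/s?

G(s) has no factors of s in the denominator, so the system is type 0.
K_p = lim_{s→0} G(s) = 2·1 / (11·17) = 2/187.
e_ss = 3/(1 + K_p) = 3/(189/187) = 187/63.

187/63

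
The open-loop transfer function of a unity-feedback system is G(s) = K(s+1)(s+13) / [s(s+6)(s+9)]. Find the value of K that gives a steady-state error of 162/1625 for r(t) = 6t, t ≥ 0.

The open loop has one pole at the origin → type 1 system.
K_v = lim_{s→0} s·G(s) = K·1·13 / (6·9) = (13/54)·K.
e_ss = 6/K_v = 162/1625 ⇒ K_v = 1625/27 ⇒ K = (1625/27)/(13/54) = 250.

250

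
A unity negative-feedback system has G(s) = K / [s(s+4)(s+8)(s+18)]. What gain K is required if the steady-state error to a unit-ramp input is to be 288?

2

The open loop has one pole at the origin → type 1 system.
K_v = lim_{s→0} s·G(s) = K / (4·8·18) = (1/576)·K.
e_ss = 1/K_v = 288 ⇒ K_v = 1/288 ⇒ K = (1/288)/(1/576) = 2.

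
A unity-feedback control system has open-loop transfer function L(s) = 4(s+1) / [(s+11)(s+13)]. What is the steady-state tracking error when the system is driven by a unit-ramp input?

infinity

The open loop has no poles at the origin → type 0 system.
For a type-0 system K_v = 0, so e_ss to a ramp input is unbounded.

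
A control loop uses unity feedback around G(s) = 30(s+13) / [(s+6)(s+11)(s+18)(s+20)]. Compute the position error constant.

G(s) has no factors of s in the denominator, so the system is type 0.
K_p = lim_{s→0} G(s) = 30·13 / (6·11·18·20) = 13/792.

13/792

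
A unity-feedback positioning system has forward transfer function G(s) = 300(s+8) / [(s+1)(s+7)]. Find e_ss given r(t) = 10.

G(s) has no factors of s in the denominator, so the system is type 0.
K_p = lim_{s→0} G(s) = 300·8 / (1·7) = 2400/7.
e_ss = 10/(1 + K_p) = 10/(2407/7) = 70/2407.

70/2407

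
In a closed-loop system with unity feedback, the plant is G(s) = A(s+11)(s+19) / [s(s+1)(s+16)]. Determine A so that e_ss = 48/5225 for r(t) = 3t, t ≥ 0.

25

G(s) has one factor of s in the denominator, so the system is type 1.
K_v = lim_{s→0} s·G(s) = A·11·19 / (1·16) = 13.0625·A.
e_ss = 3/K_v = 48/5225 ⇒ K_v = 326.5625 ⇒ A = 326.5625/13.0625 = 25.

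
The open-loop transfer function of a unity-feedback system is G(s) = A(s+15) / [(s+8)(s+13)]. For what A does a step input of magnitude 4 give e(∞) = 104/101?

20

No free integrators in G(s): this is a type 0 system.
K_p = lim_{s→0} G(s) = A·15 / (8·13) = (15/104)·A.
e_ss = 4/(1 + K_p) = 104/101 ⇒ 1 + (15/104)·A = 101/26 ⇒ A = 20.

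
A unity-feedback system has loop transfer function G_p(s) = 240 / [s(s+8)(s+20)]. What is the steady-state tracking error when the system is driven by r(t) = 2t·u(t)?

4/3

One free integrator in G_p(s): this is a type 1 system.
K_v = lim_{s→0} s·G_p(s) = 240 / (8·20) = 1.5.
e_ss = 2/K_v = 2/1.5 = 4/3.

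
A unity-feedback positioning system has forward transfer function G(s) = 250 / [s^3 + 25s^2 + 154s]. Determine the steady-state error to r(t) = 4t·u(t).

The denominator has no term below 154s — 1 pole at s=0, type 1.
K_v = lim_{s→0} s·G(s) = 250 / 154 = 125/77.
e_ss = 4/K_v = 4/(125/77) = 2.464.

2.464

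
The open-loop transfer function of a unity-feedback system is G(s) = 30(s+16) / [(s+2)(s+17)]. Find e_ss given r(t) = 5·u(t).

85/257

System type = 0 (no poles at s=0).
K_p = lim_{s→0} G(s) = 30·16 / (2·17) = 240/17.
e_ss = 5/(1 + K_p) = 5/(257/17) = 85/257.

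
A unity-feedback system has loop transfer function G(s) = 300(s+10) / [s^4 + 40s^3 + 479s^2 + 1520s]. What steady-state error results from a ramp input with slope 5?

38/15

Lowest-order denominator term is 1520s, so the open loop has 1 pole at the origin → type 1 system.
K_v = lim_{s→0} s·G(s) = 300·10 / 1520 = 75/38.
e_ss = 5/K_v = 5/(75/38) = 38/15.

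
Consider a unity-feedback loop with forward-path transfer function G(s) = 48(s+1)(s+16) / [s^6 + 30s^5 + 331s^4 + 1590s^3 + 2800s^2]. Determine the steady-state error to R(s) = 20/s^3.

875/12

Factoring s^2 from the denominator leaves a polynomial with constant term 2800, so the system is type 2.
K_a = lim_{s→0} s^2·G(s) = 48·1·16 / 2800 = 48/175.
r(t) = 10t^2 gives R(s) = 20/s^3.
e_ss = 20/K_a = 20/(48/175) = 875/12.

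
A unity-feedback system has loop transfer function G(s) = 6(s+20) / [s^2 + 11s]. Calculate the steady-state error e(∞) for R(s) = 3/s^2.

0.275

The denominator has no term below 11s — 1 pole at s=0, type 1.
K_v = lim_{s→0} s·G(s) = 6·20 / 11 = 120/11.
e_ss = 3/K_v = 3/(120/11) = 0.275.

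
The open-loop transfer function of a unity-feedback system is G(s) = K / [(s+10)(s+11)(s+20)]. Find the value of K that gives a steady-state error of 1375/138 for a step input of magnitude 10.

8

The open loop has no poles at the origin → type 0 system.
K_p = lim_{s→0} G(s) = K / (10·11·20) = (1/2200)·K.
e_ss = 10/(1 + K_p) = 1375/138 ⇒ 1 + (1/2200)·K = 276/275 ⇒ K = 8.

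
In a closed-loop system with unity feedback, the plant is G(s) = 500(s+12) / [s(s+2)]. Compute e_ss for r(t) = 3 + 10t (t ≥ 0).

1/300

The open loop has one pole at the origin → type 1 system. Treating each term separately:
  • 3: tracked with zero error.
  • 10t: e_ss = 10/K_v with K_v=3000 → 1/300.
Total e_ss = 1/300.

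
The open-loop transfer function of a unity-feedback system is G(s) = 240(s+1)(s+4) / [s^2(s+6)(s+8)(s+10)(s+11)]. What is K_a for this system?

System type = 2 (two poles at s=0).
K_a = lim_{s→0} s^2·G(s) = 240·1·4 / (6·8·10·11) = 2/11.

2/11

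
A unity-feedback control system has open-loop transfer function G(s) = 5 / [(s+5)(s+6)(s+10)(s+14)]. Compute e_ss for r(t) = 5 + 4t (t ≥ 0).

infinity

G(s) has no factors of s in the denominator, so the system is type 0. Treating each term separately:
  • 5: e_ss = 5/(1+K_p) with K_p=1/840 → 4200/841.
  • 4t: a type-0 system cannot track it, e_ss → ∞.
The unbounded component dominates.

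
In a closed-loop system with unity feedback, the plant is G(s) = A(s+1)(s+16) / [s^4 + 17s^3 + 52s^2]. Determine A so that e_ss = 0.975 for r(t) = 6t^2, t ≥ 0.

40

The denominator has no term below 52s^2 — 2 poles at s=0, type 2.
K_a = lim_{s→0} s^2·G(s) = A·1·16 / 52 = (4/13)·A.
e_ss = 12/K_a = 0.975 ⇒ K_a = 160/13 ⇒ A = (160/13)/(4/13) = 40.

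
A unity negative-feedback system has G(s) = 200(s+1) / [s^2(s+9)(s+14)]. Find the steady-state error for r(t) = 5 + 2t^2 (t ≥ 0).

2.52

System type = 2 (two poles at s=0). Taking each input component in turn:
  • 5: tracked with zero error.
  • 2t^2: e_ss = 4/K_a with K_a=100/63 → 2.52.
Total e_ss = 2.52.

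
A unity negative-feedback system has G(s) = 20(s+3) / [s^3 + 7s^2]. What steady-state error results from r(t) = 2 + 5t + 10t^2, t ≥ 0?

The denominator has no term below 7s^2 — 2 poles at s=0, type 2. Taking each input component in turn:
  • 2: tracked with zero error.
  • 5t: tracked with zero error.
  • 10t^2: e_ss = 20/K_a with K_a=60/7 → 7/3.
Total e_ss = 7/3.

7/3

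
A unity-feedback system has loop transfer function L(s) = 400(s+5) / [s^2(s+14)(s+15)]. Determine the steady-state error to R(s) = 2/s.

Two free integrators in L(s): this is a type 2 system.
K_p = ∞ for a type-2 system; e_ss to a step is zero.

0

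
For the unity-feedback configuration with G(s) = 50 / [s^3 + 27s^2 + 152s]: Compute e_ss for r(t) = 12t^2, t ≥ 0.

infinity

The denominator has no term below 152s — 1 pole at s=0, type 1.
For a type-1 system K_a = 0, so e_ss to a parabolic input is unbounded.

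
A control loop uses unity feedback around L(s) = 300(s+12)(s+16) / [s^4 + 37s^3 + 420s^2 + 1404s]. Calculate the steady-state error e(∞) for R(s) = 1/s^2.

39/1600

Lowest-order denominator term is 1404s, so the open loop has 1 pole at the origin → type 1 system.
K_v = lim_{s→0} s·L(s) = 300·12·16 / 1404 = 1600/39.
e_ss = 1/K_v = 1/(1600/39) = 39/1600.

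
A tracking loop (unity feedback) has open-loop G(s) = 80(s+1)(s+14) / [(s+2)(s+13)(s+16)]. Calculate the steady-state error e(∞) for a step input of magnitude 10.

System type = 0 (no poles at s=0).
K_p = lim_{s→0} G(s) = 80·1·14 / (2·13·16) = 35/13.
e_ss = 10/(1 + K_p) = 10/(48/13) = 65/24.

65/24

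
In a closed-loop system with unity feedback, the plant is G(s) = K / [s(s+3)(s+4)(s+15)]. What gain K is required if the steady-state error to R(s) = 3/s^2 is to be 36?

15

One free integrator in G(s): this is a type 1 system.
K_v = lim_{s→0} s·G(s) = K / (3·4·15) = (1/180)·K.
e_ss = 3/K_v = 36 ⇒ K_v = 1/12 ⇒ K = (1/12)/(1/180) = 15.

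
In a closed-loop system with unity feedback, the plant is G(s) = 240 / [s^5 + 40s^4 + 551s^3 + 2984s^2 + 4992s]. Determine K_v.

The denominator has no term below 4992s — 1 pole at s=0, type 1.
K_v = lim_{s→0} s·G(s) = 240 / 4992 = 5/104.

5/104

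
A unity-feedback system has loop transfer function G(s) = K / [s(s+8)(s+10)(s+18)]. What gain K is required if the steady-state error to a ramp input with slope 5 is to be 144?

50

System type = 1 (one pole at s=0).
K_v = lim_{s→0} s·G(s) = K / (8·10·18) = (1/1440)·K.
e_ss = 5/K_v = 144 ⇒ K_v = 5/144 ⇒ K = (5/144)/(1/1440) = 50.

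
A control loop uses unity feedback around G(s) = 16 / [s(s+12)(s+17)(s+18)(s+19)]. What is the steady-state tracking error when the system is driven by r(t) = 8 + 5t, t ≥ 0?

G(s) has one factor of s in the denominator, so the system is type 1. Taking each input component in turn:
  • 8: tracked with zero error.
  • 5t: e_ss = 5/K_v with K_v=2/8721 → 21802.5.
Total e_ss = 21802.5.

21802.5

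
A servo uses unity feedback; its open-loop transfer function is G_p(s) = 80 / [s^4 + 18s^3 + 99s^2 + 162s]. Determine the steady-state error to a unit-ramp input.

The denominator has no term below 162s — 1 pole at s=0, type 1.
K_v = lim_{s→0} s·G_p(s) = 80 / 162 = 40/81.
e_ss = 1/K_v = 1/(40/81) = 2.025.

2.025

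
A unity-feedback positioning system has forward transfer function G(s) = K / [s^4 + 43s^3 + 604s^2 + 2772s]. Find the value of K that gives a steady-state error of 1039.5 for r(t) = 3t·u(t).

8

Factoring s from the denominator leaves a polynomial with constant term 2772, so the system is type 1.
K_v = lim_{s→0} s·G(s) = K / 2772 = (1/2772)·K.
e_ss = 3/K_v = 1039.5 ⇒ K_v = 2/693 ⇒ K = (2/693)/(1/2772) = 8.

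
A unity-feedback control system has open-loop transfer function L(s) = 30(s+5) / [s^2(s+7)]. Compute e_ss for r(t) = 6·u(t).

0

Two free integrators in L(s): this is a type 2 system.
A type-2 system has K_p = ∞, so it tracks a step input with zero steady-state error.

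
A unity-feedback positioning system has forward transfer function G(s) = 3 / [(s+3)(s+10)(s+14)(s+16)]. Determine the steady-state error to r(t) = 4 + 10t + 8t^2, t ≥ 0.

infinity

The open loop has no poles at the origin → type 0 system. Treating each term separately:
  • 4: e_ss = 4/(1+K_p) with K_p=1/2240 → 8960/2241.
  • 10t: a type-0 system cannot track it, e_ss → ∞.
  • 8t^2: a type-0 system cannot track it, e_ss → ∞.
The unbounded component dominates.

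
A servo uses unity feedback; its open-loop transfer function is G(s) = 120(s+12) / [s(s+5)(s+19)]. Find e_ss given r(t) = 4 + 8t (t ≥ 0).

G(s) has one factor of s in the denominator, so the system is type 1. Treating each term separately:
  • 4: tracked with zero error.
  • 8t: e_ss = 8/K_v with K_v=288/19 → 19/36.
Total e_ss = 19/36.

19/36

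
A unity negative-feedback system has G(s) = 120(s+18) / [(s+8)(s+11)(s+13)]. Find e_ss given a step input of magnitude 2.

286/413

No free integrators in G(s): this is a type 0 system.
K_p = lim_{s→0} G(s) = 120·18 / (8·11·13) = 270/143.
e_ss = 2/(1 + K_p) = 2/(413/143) = 286/413.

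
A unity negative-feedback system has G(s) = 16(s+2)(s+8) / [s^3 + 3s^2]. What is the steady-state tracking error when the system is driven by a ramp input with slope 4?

Factoring s^2 from the denominator leaves a polynomial with constant term 3, so the system is type 2.
A type-2 system has K_v = ∞, so it tracks a ramp input with zero steady-state error.

0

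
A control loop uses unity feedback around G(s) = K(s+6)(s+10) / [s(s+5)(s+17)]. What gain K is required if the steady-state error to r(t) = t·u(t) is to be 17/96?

G(s) has one factor of s in the denominator, so the system is type 1.
K_v = lim_{s→0} s·G(s) = K·6·10 / (5·17) = (12/17)·K.
e_ss = 1/K_v = 17/96 ⇒ K_v = 96/17 ⇒ K = (96/17)/(12/17) = 8.

8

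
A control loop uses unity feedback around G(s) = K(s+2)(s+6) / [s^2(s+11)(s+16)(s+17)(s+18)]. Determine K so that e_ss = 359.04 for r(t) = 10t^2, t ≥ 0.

The open loop has two poles at the origin → type 2 system.
K_a = lim_{s→0} s^2·G(s) = K·2·6 / (11·16·17·18) = (1/4488)·K.
e_ss = 20/K_a = 359.04 ⇒ K_a = 125/2244 ⇒ K = (125/2244)/(1/4488) = 250.

250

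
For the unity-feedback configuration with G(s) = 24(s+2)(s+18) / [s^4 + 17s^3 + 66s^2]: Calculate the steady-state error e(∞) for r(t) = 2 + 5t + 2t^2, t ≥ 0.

11/36

Lowest-order denominator term is 66s^2, so the open loop has 2 poles at the origin → type 2 system. Treating each term separately:
  • 2: tracked with zero error.
  • 5t: tracked with zero error.
  • 2t^2: e_ss = 4/K_a with K_a=144/11 → 11/36.
Total e_ss = 11/36.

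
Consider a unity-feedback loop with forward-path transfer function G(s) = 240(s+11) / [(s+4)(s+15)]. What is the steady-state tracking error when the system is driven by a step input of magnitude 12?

The open loop has no poles at the origin → type 0 system.
K_p = lim_{s→0} G(s) = 240·11 / (4·15) = 44.
e_ss = 12/(1 + K_p) = 12/45 = 4/15.

4/15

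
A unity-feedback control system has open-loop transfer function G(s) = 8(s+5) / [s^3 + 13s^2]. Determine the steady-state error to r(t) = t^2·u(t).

Lowest-order denominator term is 13s^2, so the open loop has 2 poles at the origin → type 2 system.
K_a = lim_{s→0} s^2·G(s) = 8·5 / 13 = 40/13.
r(t) = t^2 gives R(s) = 2/s^3.
e_ss = 2/K_a = 2/(40/13) = 0.65.

0.65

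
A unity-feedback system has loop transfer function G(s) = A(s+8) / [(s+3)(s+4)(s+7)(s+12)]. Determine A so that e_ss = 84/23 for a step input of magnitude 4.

12

System type = 0 (no poles at s=0).
K_p = lim_{s→0} G(s) = A·8 / (3·4·7·12) = (1/126)·A.
e_ss = 4/(1 + K_p) = 84/23 ⇒ 1 + (1/126)·A = 23/21 ⇒ A = 12.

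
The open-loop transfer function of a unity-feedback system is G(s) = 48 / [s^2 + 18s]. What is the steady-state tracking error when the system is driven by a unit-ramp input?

Factoring s from the denominator leaves a polynomial with constant term 18, so the system is type 1.
K_v = lim_{s→0} s·G(s) = 48 / 18 = 8/3.
e_ss = 1/K_v = 1/(8/3) = 0.375.

0.375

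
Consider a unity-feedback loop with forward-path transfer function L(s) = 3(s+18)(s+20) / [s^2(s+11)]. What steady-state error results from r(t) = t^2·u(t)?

11/540

System type = 2 (two poles at s=0).
K_a = lim_{s→0} s^2·L(s) = 3·18·20 / (11) = 1080/11.
r(t) = t^2 gives R(s) = 2/s^3.
e_ss = 2/K_a = 2/(1080/11) = 11/540.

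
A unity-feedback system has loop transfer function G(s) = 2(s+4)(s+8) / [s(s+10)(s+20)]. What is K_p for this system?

K_p = lim_{s→0} G(s); with 1 pole at the origin the limit diverges, so K_p = ∞.

infinity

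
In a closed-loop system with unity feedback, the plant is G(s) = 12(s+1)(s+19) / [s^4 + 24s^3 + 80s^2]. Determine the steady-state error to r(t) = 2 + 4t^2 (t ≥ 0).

160/57

The denominator has no term below 80s^2 — 2 poles at s=0, type 2. Taking each input component in turn:
  • 2: tracked with zero error.
  • 4t^2: e_ss = 8/K_a with K_a=2.85 → 160/57.
Total e_ss = 160/57.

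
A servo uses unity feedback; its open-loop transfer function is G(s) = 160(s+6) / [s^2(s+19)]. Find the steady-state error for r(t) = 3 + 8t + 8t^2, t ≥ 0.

Two free integrators in G(s): this is a type 2 system. By superposition:
  • 3: tracked with zero error.
  • 8t: tracked with zero error.
  • 8t^2: e_ss = 16/K_a with K_a=960/19 → 19/60.
Total e_ss = 19/60.

19/60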